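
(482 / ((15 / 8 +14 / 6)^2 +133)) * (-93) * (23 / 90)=-32991936 / 434045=-76.01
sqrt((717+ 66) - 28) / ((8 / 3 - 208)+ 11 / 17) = -51 * sqrt(755) / 10439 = -0.13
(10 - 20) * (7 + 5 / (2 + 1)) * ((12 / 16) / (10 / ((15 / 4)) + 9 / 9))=-195 / 11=-17.73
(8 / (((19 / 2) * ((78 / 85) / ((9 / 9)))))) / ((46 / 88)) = 29920 / 17043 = 1.76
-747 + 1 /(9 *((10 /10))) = -6722 /9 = -746.89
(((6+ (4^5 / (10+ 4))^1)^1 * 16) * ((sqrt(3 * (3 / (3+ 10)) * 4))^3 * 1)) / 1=1914624 * sqrt(13) / 1183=5835.40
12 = 12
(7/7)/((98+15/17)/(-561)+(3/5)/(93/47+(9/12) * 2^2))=-413270/23039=-17.94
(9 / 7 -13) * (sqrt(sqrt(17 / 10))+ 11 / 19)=-41 * 10^(3 / 4) * 17^(1 / 4) / 35 -902 / 133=-20.16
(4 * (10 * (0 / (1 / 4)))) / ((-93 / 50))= 0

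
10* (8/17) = 80/17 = 4.71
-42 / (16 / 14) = -147 / 4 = -36.75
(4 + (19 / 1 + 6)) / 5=29 / 5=5.80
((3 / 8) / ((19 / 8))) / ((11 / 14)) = 42 / 209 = 0.20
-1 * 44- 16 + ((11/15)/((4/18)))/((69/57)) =-13173/230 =-57.27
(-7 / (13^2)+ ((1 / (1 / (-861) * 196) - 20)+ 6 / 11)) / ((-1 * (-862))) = -0.03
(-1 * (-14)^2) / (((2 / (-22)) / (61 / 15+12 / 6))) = 196196 / 15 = 13079.73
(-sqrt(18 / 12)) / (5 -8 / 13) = -13*sqrt(6) / 114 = -0.28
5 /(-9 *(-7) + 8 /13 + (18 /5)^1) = 325 /4369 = 0.07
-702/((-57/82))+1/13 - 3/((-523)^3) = 35687095857562/35334749749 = 1009.97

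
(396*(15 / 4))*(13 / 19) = 19305 / 19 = 1016.05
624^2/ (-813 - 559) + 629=118403/ 343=345.20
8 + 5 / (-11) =83 / 11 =7.55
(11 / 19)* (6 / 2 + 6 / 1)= 99 / 19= 5.21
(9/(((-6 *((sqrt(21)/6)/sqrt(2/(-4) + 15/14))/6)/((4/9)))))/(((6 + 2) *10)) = -sqrt(3)/35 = -0.05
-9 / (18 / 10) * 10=-50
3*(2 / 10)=0.60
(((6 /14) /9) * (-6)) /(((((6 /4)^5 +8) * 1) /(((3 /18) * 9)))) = -96 /3493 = -0.03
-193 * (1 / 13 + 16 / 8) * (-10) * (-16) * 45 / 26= -18759600 / 169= -111003.55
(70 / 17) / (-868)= -0.00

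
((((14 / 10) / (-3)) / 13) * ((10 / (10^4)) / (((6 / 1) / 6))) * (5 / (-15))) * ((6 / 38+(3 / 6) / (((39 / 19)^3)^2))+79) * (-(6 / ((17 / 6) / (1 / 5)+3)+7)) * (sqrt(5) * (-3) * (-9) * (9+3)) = -56091372780478273 * sqrt(5) / 24866766673222500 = -5.04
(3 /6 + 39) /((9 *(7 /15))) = 395 /42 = 9.40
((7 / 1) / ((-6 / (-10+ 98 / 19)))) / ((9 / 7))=2254 / 513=4.39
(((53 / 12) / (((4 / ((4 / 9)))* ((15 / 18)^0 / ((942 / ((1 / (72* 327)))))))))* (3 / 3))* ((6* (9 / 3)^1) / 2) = 97954812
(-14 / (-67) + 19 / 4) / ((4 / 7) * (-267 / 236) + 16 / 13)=7135401 / 840716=8.49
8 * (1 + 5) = 48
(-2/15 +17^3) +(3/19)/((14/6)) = 9801304/1995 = 4912.93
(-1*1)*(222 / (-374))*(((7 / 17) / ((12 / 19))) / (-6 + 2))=-4921 / 50864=-0.10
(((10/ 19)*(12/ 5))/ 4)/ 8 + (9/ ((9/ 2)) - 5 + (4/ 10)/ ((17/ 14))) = -16997/ 6460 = -2.63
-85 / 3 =-28.33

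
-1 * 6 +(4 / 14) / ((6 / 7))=-17 / 3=-5.67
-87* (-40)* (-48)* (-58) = 9688320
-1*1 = -1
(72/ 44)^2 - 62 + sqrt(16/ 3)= -7178/ 121 + 4 * sqrt(3)/ 3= -57.01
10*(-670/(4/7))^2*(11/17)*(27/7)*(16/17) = 9332631000/289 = 32292840.83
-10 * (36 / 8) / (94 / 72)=-1620 / 47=-34.47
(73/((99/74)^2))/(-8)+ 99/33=-41131/19602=-2.10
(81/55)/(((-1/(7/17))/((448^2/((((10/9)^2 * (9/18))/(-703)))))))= 3240033011712/23375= 138611037.93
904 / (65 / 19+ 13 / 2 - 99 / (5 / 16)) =-171760 / 58307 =-2.95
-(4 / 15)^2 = -16 / 225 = -0.07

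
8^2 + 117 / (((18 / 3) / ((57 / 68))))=10927 / 136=80.35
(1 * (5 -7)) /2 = -1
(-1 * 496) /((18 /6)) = -496 /3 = -165.33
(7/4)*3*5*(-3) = -315/4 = -78.75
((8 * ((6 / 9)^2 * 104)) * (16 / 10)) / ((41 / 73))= 1943552 / 1845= 1053.42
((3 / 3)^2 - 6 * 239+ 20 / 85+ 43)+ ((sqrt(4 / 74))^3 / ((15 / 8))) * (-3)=-23626 / 17 - 16 * sqrt(74) / 6845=-1389.78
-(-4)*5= 20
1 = 1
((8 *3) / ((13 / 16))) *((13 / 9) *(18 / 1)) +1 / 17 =768.06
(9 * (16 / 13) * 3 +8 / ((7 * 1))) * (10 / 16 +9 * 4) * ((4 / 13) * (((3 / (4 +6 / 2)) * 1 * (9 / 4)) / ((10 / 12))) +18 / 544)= 324543501 / 662480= 489.89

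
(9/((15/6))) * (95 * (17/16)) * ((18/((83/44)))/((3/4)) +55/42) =47400573/9296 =5099.03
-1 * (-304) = 304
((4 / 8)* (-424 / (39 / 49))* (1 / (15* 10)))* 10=-10388 / 585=-17.76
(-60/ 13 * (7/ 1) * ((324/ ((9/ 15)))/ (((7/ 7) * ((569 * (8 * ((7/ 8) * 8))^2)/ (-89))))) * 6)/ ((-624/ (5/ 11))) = -901125/ 236940704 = -0.00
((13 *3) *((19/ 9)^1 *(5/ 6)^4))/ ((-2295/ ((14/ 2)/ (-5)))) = 43225/ 1784592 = 0.02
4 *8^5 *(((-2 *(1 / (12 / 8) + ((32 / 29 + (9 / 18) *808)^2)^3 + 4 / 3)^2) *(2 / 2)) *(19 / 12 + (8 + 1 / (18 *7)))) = -1094772388003001698949411175206603419346539759945633759232 / 22290331341944549583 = -49114226756375199301588050000000000000.00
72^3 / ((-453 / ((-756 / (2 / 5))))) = 235146240 / 151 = 1557259.87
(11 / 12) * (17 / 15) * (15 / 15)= 187 / 180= 1.04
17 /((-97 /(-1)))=17 /97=0.18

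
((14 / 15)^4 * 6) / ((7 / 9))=10976 / 1875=5.85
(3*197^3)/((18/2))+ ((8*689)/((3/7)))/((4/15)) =7790063/3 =2596687.67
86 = 86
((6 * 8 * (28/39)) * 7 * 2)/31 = 6272/403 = 15.56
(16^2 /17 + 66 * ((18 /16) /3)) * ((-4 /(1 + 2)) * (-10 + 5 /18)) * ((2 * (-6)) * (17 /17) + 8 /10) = -2652860 /459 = -5779.65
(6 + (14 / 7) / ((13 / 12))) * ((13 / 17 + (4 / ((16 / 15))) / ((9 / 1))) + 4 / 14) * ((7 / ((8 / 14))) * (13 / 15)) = 2933 / 24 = 122.21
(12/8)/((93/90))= 1.45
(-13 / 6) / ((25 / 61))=-793 / 150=-5.29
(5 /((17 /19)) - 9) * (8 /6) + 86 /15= 302 /255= 1.18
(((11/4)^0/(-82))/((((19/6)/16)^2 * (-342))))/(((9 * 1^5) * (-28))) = -64/17716797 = -0.00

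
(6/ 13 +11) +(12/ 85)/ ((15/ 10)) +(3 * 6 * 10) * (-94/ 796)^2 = 615507694/ 43759105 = 14.07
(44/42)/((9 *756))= 11/71442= 0.00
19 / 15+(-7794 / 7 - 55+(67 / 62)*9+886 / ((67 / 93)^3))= 2373196730453 / 1957967130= 1212.07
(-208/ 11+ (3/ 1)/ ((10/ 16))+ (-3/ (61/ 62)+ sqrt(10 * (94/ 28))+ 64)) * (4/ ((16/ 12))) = 157.91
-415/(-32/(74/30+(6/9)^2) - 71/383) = 20821795/560821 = 37.13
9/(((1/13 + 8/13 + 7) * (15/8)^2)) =208/625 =0.33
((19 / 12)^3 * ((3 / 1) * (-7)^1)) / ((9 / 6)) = -48013 / 864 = -55.57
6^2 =36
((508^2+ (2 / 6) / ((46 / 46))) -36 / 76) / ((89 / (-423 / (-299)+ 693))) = 1018054184400 / 505609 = 2013520.69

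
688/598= 344/299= 1.15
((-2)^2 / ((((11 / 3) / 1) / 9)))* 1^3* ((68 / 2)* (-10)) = -36720 / 11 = -3338.18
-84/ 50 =-42/ 25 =-1.68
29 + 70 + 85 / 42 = 101.02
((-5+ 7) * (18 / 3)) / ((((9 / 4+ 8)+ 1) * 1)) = 16 / 15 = 1.07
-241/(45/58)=-13978/45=-310.62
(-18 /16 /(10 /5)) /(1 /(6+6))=-27 /4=-6.75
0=0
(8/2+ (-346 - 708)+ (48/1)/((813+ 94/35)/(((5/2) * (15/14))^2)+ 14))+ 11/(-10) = -18867001309/17956190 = -1050.72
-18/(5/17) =-306/5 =-61.20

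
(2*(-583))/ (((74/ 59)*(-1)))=34397/ 37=929.65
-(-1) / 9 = 1 / 9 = 0.11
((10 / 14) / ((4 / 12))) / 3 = 5 / 7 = 0.71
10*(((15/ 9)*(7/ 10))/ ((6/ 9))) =35/ 2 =17.50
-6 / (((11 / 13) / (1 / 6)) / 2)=-26 / 11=-2.36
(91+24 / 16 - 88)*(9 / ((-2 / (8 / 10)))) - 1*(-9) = -36 / 5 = -7.20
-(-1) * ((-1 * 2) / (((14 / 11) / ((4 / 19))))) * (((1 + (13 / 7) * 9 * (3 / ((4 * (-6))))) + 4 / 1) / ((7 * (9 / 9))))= -1793 / 13034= -0.14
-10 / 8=-5 / 4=-1.25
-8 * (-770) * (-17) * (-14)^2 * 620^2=-7889856128000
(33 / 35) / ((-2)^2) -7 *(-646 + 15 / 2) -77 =614983 / 140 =4392.74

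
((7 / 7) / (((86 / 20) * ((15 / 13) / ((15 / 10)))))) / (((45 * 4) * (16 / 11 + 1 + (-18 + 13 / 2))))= -0.00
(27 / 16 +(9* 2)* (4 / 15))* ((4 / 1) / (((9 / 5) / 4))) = 173 / 3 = 57.67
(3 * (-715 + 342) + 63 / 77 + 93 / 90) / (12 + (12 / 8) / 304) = -112072336 / 1204335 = -93.06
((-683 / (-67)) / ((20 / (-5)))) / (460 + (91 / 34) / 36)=-208998 / 37729777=-0.01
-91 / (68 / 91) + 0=-8281 / 68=-121.78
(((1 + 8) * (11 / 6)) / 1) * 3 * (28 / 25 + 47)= 119097 / 50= 2381.94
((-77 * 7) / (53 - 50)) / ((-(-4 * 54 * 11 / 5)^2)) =1225 / 1539648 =0.00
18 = 18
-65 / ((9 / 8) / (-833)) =433160 / 9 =48128.89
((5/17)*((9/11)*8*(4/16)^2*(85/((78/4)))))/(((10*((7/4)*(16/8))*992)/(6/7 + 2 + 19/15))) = 433/6950944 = 0.00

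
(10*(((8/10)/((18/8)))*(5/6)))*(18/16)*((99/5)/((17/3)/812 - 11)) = -160776/26779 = -6.00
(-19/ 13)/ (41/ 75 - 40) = 0.04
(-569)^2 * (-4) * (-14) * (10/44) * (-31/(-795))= 281024548/1749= 160677.27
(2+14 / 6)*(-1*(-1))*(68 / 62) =442 / 93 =4.75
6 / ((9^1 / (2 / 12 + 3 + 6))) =55 / 9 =6.11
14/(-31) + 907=28103/31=906.55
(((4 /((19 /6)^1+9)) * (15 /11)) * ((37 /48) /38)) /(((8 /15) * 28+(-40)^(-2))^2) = 3196800000 /78397369624673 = 0.00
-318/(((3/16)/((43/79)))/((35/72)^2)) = -2791775/12798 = -218.14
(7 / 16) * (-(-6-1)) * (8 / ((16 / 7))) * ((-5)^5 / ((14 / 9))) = -1378125 / 64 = -21533.20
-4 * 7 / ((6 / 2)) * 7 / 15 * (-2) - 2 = 6.71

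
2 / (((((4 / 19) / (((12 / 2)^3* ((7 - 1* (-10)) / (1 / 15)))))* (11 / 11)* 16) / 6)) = 392445 / 2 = 196222.50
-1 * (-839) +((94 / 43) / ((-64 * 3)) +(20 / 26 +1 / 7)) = 315507019 / 375648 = 839.90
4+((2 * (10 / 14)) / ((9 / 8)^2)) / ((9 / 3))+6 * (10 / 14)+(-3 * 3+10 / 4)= 7355 / 3402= 2.16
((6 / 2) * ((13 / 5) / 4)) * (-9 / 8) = -351 / 160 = -2.19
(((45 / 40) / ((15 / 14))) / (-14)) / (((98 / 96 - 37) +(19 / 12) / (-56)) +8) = 252 / 94105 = 0.00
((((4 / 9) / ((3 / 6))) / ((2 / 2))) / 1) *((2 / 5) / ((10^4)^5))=0.00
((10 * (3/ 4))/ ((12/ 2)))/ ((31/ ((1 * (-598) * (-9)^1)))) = 13455/ 62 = 217.02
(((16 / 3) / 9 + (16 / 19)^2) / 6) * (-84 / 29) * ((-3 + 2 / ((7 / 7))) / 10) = 88816 / 1413315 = 0.06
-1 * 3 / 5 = -0.60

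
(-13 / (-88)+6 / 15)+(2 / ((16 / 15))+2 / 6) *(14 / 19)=54547 / 25080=2.17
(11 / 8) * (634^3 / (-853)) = -350405143 / 853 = -410791.49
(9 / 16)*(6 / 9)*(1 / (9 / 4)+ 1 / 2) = 17 / 48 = 0.35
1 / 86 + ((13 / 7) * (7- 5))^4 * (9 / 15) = 117911813 / 1032430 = 114.21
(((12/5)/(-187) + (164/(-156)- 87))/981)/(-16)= 1605629/286177320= 0.01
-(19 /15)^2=-361 /225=-1.60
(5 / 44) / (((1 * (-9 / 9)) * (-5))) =1 / 44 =0.02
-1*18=-18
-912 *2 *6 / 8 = -1368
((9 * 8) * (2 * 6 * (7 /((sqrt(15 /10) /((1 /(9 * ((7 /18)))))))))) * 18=10368 * sqrt(6)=25396.31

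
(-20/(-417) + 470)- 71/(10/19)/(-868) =470.20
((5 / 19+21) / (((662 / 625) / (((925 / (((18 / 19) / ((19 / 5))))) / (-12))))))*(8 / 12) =-221884375 / 53622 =-4137.94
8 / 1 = 8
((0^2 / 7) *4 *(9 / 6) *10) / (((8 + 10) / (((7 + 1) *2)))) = 0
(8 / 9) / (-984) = -1 / 1107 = -0.00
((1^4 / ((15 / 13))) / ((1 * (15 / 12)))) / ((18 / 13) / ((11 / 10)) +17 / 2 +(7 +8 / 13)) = 14872 / 372675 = 0.04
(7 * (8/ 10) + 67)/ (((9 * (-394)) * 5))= -121/ 29550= -0.00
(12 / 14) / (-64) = -3 / 224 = -0.01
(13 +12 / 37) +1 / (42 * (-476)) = 9856019 / 739704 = 13.32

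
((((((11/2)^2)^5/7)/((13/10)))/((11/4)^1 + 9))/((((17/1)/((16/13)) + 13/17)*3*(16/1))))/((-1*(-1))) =440936218217/1302397824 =338.56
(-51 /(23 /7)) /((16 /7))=-2499 /368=-6.79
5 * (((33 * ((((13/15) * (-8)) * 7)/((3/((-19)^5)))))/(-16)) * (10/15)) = -2478575099/9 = -275397233.22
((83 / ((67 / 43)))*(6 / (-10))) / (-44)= 10707 / 14740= 0.73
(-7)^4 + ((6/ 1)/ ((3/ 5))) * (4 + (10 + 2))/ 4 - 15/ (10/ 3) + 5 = 4883/ 2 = 2441.50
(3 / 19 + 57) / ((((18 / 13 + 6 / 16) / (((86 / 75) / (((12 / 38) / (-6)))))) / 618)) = -666971968 / 1525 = -437358.67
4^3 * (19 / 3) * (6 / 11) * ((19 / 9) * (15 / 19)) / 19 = 640 / 33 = 19.39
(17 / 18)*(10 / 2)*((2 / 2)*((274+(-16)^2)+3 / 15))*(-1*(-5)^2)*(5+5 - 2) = -4506700 / 9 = -500744.44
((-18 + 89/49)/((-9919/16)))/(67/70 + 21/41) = 400160/22522997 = 0.02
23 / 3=7.67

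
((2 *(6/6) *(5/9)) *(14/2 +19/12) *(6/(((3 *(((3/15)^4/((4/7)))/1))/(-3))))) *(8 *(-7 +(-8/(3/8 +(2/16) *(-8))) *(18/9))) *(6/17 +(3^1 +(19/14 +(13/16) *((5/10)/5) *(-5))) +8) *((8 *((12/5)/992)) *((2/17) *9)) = -10858182750/14161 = -766766.67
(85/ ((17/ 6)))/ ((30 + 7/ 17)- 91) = -51/ 103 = -0.50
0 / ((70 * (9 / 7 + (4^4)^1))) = 0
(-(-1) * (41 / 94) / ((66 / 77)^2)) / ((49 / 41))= 1681 / 3384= 0.50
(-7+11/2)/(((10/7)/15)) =-63/4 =-15.75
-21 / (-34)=21 / 34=0.62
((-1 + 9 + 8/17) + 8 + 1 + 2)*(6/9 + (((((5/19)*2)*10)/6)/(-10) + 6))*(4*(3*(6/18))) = 512.38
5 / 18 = 0.28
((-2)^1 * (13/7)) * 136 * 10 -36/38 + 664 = -583654/133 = -4388.38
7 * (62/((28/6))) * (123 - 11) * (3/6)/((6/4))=3472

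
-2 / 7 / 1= -2 / 7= -0.29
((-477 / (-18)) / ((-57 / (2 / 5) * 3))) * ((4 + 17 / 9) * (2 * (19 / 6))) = -2809 / 1215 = -2.31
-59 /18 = -3.28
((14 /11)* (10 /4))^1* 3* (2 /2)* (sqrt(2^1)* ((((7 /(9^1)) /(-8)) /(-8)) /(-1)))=-245* sqrt(2) /2112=-0.16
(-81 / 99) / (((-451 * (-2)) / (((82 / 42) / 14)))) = -3 / 23716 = -0.00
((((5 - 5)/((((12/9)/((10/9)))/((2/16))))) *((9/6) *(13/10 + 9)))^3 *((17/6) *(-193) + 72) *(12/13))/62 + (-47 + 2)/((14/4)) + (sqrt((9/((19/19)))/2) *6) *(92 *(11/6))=-90/7 + 1518 *sqrt(2)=2133.92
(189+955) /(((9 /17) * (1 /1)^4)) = 19448 /9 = 2160.89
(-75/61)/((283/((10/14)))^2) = -1875/239386021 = -0.00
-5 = -5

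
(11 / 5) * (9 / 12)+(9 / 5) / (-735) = 8073 / 4900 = 1.65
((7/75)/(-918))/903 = -1/8881650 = -0.00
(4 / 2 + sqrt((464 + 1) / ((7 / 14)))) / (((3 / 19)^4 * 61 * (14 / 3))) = 130321 / 11529 + 130321 * sqrt(930) / 23058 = 183.66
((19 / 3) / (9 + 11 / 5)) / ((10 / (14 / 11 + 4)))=551 / 1848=0.30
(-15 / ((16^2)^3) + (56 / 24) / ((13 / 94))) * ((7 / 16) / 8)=77275852801 / 83751862272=0.92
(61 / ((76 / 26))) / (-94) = -793 / 3572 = -0.22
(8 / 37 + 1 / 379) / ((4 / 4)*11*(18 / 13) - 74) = -39897 / 10713572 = -0.00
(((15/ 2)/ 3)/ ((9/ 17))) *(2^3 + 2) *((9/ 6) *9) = 1275/ 2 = 637.50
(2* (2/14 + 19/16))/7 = 149/392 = 0.38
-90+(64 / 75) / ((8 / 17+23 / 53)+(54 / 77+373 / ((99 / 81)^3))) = -729160909282 / 8102160975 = -90.00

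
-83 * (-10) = 830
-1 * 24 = -24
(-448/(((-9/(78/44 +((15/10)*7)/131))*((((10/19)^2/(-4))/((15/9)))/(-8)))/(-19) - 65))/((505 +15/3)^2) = 1093928192/41281516016775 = 0.00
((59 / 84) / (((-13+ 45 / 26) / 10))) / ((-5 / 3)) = 767 / 2051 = 0.37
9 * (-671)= -6039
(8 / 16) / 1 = 1 / 2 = 0.50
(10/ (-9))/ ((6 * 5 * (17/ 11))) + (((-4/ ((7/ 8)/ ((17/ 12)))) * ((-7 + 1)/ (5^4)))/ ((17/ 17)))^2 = -176588219/ 8785546875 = -0.02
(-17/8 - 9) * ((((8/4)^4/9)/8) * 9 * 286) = -12727/2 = -6363.50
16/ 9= 1.78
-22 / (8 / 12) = -33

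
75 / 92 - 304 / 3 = -27743 / 276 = -100.52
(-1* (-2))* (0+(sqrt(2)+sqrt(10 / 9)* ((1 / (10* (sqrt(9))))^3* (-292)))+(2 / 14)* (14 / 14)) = -73* sqrt(10) / 10125+2 / 7+2* sqrt(2) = 3.09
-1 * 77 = -77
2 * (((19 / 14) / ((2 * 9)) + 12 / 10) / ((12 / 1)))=1607 / 7560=0.21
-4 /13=-0.31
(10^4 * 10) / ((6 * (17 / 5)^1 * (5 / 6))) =100000 / 17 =5882.35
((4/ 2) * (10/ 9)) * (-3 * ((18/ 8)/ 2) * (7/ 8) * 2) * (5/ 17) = -525/ 136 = -3.86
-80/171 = -0.47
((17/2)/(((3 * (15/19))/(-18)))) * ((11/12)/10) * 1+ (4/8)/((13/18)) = -40789/7800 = -5.23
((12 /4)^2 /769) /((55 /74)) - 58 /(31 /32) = -78478874 /1311145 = -59.86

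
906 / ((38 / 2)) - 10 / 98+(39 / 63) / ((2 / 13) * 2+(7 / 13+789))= 1364608873 / 28678524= 47.58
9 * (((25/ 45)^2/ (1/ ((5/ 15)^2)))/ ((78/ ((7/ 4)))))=175/ 25272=0.01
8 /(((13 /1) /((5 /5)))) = 8 /13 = 0.62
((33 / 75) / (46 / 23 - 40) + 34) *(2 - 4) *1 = -32289 / 475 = -67.98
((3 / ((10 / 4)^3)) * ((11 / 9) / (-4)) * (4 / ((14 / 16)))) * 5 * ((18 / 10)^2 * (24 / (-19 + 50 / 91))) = 5.65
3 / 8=0.38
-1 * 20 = -20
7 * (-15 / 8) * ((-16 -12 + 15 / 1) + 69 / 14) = 1695 / 16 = 105.94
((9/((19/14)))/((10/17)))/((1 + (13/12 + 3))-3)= 12852/2375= 5.41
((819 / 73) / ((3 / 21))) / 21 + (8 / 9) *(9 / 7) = 2495 / 511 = 4.88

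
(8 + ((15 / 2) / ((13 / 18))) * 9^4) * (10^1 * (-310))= -2746100900 / 13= -211238530.77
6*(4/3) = 8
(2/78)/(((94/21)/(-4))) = -14/611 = -0.02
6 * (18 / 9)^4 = 96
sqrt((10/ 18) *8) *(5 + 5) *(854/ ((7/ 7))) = 17080 *sqrt(10)/ 3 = 18003.90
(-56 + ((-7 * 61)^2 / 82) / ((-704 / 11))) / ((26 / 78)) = -1428651 / 5248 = -272.23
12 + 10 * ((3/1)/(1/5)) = 162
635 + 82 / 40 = 12741 / 20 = 637.05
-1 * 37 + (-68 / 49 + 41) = 128 / 49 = 2.61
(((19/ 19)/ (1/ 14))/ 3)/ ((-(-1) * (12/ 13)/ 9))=91/ 2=45.50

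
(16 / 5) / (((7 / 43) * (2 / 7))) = 344 / 5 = 68.80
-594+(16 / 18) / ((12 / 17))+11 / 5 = -79723 / 135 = -590.54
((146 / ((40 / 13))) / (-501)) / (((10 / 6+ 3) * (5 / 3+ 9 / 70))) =-219 / 19372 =-0.01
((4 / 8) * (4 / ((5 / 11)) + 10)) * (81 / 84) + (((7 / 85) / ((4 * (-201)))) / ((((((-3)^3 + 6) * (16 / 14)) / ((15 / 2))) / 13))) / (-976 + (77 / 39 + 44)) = 838812389971 / 92540378560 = 9.06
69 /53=1.30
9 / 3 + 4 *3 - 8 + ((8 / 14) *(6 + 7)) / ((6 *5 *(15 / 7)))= 1601 / 225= 7.12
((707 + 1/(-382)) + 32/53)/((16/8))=14326093/40492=353.80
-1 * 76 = -76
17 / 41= 0.41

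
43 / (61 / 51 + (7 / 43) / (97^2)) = 887259291 / 24680164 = 35.95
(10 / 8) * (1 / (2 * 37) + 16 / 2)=2965 / 296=10.02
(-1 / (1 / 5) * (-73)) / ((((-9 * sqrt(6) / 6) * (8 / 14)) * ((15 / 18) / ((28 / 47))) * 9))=-7154 * sqrt(6) / 1269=-13.81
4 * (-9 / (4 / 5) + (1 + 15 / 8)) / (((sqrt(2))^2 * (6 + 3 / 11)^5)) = -10790417 / 6256125396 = -0.00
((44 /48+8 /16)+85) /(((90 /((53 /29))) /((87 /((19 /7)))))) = 384727 /6840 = 56.25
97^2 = 9409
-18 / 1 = -18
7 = 7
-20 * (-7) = 140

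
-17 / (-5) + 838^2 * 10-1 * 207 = 35111182 / 5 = 7022236.40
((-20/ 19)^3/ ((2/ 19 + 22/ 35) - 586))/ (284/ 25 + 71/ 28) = 0.00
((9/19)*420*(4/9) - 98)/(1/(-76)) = 728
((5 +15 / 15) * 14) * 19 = 1596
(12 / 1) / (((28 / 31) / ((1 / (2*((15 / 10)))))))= 31 / 7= 4.43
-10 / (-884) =5 / 442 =0.01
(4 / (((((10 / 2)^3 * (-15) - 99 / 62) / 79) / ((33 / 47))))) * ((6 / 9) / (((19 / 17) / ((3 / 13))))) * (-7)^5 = 123151746256 / 450231847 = 273.53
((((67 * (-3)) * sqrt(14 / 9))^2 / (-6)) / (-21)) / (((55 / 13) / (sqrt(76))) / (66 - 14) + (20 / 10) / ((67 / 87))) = 605842011608704 / 3154431688053 - 1498437357560 * sqrt(19) / 9463295064159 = 191.37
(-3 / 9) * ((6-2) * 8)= -32 / 3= -10.67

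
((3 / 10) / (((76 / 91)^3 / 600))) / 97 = 33910695 / 10645168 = 3.19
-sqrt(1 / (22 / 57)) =-sqrt(1254) / 22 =-1.61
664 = 664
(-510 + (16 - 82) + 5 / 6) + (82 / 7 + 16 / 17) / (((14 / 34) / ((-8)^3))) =-4795531 / 294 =-16311.33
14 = 14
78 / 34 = 39 / 17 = 2.29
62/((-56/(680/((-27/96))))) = 168640/63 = 2676.83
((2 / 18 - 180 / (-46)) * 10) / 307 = 8330 / 63549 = 0.13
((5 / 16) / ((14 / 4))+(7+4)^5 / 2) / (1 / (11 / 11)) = 80525.59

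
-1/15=-0.07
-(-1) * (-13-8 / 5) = -73 / 5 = -14.60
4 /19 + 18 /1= 346 /19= 18.21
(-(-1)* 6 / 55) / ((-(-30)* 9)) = 1 / 2475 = 0.00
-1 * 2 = -2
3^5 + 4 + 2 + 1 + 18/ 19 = 250.95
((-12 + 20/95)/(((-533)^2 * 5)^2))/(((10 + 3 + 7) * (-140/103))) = 0.00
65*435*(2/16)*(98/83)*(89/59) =123307275/19588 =6295.04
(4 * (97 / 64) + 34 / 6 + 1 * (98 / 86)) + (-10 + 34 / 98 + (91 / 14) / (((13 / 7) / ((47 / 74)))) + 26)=117644297 / 3742032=31.44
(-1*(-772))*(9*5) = 34740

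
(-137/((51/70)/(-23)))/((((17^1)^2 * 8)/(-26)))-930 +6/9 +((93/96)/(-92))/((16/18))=-113163207783/115710976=-977.98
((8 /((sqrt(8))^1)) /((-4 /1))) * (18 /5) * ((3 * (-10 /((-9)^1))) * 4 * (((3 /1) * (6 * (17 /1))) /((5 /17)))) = -124848 * sqrt(2) /5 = -35312.35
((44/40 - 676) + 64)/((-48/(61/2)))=372649/960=388.18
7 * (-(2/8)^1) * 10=-35/2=-17.50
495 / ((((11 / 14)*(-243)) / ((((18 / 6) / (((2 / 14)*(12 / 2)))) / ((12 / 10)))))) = -1225 / 162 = -7.56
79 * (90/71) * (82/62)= 291510/2201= 132.44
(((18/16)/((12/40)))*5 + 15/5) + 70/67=6109/268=22.79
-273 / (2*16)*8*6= -409.50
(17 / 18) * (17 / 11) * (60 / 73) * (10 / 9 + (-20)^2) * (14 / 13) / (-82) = -73030300 / 11555973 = -6.32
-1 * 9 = -9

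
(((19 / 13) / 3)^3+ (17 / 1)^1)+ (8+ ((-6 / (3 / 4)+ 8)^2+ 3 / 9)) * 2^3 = 4969882 / 59319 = 83.78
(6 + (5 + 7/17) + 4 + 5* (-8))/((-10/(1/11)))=19/85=0.22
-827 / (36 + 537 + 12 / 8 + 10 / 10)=-1654 / 1151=-1.44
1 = 1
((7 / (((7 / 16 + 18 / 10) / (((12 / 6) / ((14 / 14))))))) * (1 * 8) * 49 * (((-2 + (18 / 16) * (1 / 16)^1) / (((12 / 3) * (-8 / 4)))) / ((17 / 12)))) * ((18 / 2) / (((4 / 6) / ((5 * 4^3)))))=5489920800 / 3043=1804114.62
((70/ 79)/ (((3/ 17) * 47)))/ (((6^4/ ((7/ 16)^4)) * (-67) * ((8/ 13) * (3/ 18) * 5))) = -3714347/ 42258558615552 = -0.00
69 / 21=23 / 7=3.29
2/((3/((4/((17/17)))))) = 8/3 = 2.67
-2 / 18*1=-1 / 9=-0.11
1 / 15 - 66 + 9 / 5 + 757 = 692.87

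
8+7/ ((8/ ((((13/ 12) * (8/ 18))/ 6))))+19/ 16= 5999/ 648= 9.26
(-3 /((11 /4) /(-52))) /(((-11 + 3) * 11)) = -78 /121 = -0.64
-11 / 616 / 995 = -1 / 55720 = -0.00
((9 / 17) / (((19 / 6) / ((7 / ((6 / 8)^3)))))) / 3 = 896 / 969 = 0.92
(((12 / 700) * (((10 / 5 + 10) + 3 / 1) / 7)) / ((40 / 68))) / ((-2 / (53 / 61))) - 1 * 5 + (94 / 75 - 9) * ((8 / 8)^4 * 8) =-12015863 / 179340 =-67.00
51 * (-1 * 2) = -102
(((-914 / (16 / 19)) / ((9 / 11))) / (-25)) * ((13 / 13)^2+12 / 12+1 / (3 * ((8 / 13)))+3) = 12703229 / 43200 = 294.06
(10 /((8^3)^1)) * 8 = 5 /32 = 0.16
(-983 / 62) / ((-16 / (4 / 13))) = 0.30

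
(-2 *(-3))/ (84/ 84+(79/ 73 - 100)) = -219/ 3574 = -0.06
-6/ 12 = -1/ 2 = -0.50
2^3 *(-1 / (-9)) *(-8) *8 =-56.89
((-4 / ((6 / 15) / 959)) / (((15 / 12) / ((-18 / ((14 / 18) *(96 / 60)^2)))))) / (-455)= -55485 / 364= -152.43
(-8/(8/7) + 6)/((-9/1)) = 1/9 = 0.11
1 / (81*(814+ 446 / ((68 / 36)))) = 17 / 1446012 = 0.00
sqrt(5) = 2.24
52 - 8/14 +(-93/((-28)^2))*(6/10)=201321/3920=51.36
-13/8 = -1.62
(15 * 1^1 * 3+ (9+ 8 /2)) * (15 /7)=870 /7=124.29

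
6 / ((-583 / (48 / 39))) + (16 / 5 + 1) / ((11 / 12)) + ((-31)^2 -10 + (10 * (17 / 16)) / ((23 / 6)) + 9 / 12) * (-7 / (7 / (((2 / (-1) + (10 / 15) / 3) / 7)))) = 4520680244 / 18303285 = 246.99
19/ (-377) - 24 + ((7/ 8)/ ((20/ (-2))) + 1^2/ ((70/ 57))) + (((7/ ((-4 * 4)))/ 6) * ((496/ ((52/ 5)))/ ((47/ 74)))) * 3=-30340039/ 763280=-39.75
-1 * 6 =-6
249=249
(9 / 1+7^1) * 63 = 1008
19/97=0.20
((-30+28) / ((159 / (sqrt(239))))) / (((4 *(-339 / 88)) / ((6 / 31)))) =88 *sqrt(239) / 556977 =0.00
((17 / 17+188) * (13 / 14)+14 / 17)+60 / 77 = 463655 / 2618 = 177.10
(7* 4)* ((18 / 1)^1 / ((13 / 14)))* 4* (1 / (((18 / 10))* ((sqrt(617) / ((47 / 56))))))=13160* sqrt(617) / 8021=40.75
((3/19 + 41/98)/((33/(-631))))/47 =-677063/2887962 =-0.23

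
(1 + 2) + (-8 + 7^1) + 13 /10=3.30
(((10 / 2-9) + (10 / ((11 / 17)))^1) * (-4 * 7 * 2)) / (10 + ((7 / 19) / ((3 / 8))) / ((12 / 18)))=-67032 / 1199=-55.91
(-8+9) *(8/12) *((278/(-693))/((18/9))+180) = 249202/2079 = 119.87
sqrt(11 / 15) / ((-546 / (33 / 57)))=-11 * sqrt(165) / 155610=-0.00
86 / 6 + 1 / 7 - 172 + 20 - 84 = -4652 / 21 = -221.52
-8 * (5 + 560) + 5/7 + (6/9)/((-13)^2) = -16038931/3549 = -4519.28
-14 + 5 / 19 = -261 / 19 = -13.74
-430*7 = -3010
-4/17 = -0.24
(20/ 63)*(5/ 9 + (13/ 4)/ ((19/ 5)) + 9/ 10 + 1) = 1.05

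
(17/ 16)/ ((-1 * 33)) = -17/ 528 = -0.03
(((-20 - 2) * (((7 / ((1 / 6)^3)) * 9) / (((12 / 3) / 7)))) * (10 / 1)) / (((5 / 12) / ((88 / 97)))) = -1106493696 / 97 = -11407151.51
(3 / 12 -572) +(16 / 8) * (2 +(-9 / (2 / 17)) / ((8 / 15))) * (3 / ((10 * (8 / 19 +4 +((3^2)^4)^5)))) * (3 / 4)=-571.75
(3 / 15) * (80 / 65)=16 / 65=0.25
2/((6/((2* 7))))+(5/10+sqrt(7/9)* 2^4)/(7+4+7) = 8* sqrt(7)/27+169/36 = 5.48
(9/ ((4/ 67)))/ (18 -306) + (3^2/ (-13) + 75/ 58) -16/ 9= -738499/ 434304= -1.70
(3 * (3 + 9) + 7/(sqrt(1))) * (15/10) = 129/2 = 64.50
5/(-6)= -5/6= -0.83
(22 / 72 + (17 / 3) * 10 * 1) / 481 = 2051 / 17316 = 0.12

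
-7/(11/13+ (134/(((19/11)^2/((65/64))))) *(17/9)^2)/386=-6082128/54868873433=-0.00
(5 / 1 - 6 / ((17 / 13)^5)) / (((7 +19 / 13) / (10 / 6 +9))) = 1013277616 / 234276405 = 4.33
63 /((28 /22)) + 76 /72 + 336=3479 /9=386.56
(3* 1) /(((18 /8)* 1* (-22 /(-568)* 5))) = 1136 /165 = 6.88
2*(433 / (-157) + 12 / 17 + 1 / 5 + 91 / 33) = 797534 / 440385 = 1.81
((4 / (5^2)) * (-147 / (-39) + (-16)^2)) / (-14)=-6754 / 2275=-2.97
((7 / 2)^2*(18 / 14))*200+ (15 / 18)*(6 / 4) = 12605 / 4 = 3151.25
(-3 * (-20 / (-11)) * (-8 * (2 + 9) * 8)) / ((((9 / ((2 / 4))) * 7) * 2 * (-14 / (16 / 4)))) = -640 / 147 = -4.35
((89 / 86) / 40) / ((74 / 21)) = 1869 / 254560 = 0.01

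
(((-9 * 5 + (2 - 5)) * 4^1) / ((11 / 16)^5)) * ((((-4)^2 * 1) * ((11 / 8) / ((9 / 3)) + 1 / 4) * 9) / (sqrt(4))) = -10267656192 / 161051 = -63754.07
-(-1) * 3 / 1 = 3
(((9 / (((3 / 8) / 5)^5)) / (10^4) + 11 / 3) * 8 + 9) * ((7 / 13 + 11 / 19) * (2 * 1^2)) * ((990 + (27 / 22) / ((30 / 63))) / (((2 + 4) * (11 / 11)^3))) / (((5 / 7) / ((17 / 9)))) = 57988017059 / 19305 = 3003782.29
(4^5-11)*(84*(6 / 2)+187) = 444707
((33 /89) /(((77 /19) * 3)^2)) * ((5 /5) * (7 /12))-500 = -123353639 /246708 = -500.00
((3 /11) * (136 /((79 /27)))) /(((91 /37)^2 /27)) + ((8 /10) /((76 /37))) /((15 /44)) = 591953177092 /10254569325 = 57.73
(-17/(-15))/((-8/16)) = -34/15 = -2.27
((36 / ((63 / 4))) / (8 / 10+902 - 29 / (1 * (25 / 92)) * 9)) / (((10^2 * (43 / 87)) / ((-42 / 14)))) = 522 / 217021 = 0.00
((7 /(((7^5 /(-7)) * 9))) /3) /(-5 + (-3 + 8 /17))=17 /1185408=0.00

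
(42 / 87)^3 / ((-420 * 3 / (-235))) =4606 / 219501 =0.02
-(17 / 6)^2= -289 / 36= -8.03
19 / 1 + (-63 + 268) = 224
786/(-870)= -131/145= -0.90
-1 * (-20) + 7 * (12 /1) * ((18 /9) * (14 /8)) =314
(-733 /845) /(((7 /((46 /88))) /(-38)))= 320321 /130130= 2.46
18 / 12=1.50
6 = 6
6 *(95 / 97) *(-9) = -52.89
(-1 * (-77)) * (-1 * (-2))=154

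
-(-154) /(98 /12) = 132 /7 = 18.86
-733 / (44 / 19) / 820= -13927 / 36080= -0.39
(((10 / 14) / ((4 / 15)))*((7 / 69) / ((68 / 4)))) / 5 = 5 / 1564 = 0.00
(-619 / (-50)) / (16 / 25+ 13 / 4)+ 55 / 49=82057 / 19061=4.30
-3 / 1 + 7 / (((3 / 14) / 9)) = 291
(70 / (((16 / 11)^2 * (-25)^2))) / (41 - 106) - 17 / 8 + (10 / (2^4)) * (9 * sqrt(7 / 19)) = -2210847 / 1040000 + 45 * sqrt(133) / 152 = 1.29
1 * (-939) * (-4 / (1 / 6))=22536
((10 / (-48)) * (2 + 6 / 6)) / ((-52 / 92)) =1.11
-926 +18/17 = -15724/17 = -924.94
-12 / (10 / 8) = -48 / 5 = -9.60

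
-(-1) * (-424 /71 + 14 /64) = -13071 /2272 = -5.75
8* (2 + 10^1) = 96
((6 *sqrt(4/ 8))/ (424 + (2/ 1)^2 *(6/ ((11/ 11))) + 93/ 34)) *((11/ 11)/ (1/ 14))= 1428 *sqrt(2)/ 15325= 0.13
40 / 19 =2.11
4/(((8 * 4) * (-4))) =-1/32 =-0.03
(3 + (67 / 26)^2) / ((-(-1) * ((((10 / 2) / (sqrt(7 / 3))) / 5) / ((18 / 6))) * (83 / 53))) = 345401 * sqrt(21) / 56108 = 28.21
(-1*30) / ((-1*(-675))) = -2 / 45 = -0.04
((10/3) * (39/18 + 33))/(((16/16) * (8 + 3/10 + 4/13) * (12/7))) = 480025/60426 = 7.94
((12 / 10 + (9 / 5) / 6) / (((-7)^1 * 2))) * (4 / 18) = -1 / 42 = -0.02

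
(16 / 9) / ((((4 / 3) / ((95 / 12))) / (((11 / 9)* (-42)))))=-14630 / 27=-541.85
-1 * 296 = -296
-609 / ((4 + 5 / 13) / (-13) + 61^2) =-102921 / 628792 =-0.16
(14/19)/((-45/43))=-0.70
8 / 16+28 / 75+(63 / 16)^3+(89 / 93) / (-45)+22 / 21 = 37765372949 / 599961600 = 62.95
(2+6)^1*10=80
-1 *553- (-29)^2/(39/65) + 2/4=-11725/6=-1954.17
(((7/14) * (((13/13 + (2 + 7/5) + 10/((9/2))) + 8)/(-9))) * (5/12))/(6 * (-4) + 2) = 329/21384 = 0.02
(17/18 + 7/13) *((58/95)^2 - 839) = -2626308017/2111850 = -1243.61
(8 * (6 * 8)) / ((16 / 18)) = 432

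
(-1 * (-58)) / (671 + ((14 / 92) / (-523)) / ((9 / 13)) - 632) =12558276 / 8444267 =1.49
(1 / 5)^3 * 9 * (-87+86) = -0.07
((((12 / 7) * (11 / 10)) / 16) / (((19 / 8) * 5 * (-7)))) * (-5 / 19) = 0.00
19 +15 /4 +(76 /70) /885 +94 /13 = 48292001 /1610700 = 29.98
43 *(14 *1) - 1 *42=560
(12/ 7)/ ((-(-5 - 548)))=0.00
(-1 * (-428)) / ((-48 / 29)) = -3103 / 12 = -258.58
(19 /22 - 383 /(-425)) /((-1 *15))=-16501 /140250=-0.12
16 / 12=4 / 3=1.33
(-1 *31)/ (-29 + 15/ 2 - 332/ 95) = 5890/ 4749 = 1.24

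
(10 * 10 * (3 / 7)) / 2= 150 / 7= 21.43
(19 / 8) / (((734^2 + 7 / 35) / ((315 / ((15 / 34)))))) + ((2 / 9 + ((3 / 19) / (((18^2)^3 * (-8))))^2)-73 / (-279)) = 13419664305669074410968179 / 27554732385915223558324224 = 0.49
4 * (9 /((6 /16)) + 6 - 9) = 84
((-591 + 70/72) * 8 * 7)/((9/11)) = -3271114/81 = -40384.12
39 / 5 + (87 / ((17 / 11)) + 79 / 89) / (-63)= 6.89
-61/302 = -0.20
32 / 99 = 0.32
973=973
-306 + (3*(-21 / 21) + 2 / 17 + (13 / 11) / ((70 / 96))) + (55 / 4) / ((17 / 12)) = -1947502 / 6545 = -297.56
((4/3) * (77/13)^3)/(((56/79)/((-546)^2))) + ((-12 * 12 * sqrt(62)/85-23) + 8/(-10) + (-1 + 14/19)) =143903737212/1235-144 * sqrt(62)/85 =116521231.37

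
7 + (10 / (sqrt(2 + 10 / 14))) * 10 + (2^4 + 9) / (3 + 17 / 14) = 763 / 59 + 100 * sqrt(133) / 19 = 73.63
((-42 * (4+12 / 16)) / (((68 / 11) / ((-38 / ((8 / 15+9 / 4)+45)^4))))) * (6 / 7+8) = 2393083440000 / 1148575883364257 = 0.00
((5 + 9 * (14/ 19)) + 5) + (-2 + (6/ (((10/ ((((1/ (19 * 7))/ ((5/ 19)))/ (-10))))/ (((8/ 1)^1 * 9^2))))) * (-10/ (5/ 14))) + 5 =120497/ 2375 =50.74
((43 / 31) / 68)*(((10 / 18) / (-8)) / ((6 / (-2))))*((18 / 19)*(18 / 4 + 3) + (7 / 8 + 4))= 130505 / 23069952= 0.01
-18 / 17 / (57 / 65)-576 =-577.21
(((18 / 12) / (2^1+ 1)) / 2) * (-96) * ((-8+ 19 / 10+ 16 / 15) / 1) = 604 / 5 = 120.80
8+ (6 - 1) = 13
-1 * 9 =-9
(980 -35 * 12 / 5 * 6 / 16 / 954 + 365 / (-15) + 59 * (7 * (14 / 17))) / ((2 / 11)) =154106293 / 21624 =7126.63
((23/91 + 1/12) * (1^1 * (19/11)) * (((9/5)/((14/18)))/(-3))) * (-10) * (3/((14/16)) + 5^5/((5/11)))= 3021686793/98098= 30802.74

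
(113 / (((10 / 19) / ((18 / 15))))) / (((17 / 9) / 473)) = 27419337 / 425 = 64516.09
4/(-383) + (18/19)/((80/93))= 317531/291080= 1.09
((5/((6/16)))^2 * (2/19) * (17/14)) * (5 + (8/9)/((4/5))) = 1496000/10773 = 138.87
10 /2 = 5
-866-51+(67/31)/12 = -341057/372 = -916.82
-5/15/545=-1/1635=-0.00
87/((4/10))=435/2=217.50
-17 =-17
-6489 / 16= -405.56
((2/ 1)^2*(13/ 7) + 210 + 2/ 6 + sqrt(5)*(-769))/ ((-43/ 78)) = 2724.15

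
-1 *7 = -7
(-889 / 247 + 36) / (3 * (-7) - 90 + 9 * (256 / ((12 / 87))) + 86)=8003 / 4119713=0.00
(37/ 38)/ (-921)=-37/ 34998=-0.00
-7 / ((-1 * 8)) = 7 / 8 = 0.88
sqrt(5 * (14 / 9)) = 2.79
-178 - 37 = -215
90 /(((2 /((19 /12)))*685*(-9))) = -19 /1644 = -0.01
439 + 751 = 1190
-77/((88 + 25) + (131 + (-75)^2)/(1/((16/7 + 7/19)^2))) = -1362053/719248261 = -0.00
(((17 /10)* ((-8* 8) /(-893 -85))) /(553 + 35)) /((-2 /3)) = -34 /119805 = -0.00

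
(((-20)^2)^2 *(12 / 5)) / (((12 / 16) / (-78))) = -39936000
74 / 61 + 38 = 2392 / 61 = 39.21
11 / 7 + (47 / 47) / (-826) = 1297 / 826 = 1.57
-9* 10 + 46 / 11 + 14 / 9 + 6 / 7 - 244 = -226892 / 693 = -327.41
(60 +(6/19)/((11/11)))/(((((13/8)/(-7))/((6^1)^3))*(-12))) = 4676.79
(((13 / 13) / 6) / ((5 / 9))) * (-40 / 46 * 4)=-1.04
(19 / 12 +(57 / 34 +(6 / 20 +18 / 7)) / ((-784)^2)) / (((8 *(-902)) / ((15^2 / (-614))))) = 13028847285 / 162036922707968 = 0.00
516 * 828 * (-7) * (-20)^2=-1196294400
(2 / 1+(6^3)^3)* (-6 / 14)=-30233094 / 7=-4319013.43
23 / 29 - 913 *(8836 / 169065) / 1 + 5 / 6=-451953079 / 9805770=-46.09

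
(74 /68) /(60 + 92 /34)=37 /2132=0.02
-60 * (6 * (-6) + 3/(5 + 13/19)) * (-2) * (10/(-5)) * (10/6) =127700/9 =14188.89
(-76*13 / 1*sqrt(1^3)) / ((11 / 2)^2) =-3952 / 121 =-32.66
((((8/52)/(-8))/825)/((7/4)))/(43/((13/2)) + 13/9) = -3/1815275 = -0.00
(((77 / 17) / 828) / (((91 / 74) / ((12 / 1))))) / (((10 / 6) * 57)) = 814 / 1448655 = 0.00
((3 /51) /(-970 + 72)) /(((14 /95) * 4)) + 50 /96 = 667745 /1282344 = 0.52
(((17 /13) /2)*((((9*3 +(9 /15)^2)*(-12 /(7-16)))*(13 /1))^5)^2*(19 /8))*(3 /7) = 255647969956431955492980507821231327674368 /667572021484375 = 382951893921479420232867900.00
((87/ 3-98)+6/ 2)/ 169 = -66/ 169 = -0.39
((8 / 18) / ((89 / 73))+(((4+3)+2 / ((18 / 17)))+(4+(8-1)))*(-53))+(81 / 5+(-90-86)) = -4860254 / 4005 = -1213.55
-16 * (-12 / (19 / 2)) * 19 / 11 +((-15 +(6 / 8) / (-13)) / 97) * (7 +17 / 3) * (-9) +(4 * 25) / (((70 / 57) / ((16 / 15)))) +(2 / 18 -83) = 98877007 / 1747746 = 56.57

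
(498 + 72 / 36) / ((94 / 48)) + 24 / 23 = 256.36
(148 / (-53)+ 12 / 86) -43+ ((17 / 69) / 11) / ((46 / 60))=-605038787 / 13261501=-45.62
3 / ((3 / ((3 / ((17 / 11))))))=33 / 17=1.94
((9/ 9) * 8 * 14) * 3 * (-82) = -27552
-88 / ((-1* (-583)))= -8 / 53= -0.15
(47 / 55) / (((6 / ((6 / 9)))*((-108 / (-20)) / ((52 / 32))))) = 611 / 21384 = 0.03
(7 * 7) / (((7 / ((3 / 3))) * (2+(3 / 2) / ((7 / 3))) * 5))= 98 / 185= 0.53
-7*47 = -329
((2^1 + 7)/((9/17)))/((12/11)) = 187/12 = 15.58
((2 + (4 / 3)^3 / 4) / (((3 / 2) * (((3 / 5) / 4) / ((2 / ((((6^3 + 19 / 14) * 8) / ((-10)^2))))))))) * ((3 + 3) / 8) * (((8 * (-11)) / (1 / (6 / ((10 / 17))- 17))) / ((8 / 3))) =1078000 / 4833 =223.05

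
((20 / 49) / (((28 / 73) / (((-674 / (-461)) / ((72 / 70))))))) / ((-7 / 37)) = -22755925 / 2846214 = -8.00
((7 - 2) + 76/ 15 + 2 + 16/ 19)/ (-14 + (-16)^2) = 3679/ 68970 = 0.05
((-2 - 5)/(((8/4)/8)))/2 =-14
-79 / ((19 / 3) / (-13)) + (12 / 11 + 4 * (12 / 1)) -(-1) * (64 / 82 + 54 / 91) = 165798715 / 779779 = 212.62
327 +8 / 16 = 655 / 2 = 327.50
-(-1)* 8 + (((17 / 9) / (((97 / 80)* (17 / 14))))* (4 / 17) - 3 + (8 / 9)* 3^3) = 434869 / 14841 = 29.30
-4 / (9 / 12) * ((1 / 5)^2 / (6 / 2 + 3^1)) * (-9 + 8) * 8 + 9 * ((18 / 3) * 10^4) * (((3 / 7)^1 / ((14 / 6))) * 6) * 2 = 13122003136 / 11025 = 1190204.37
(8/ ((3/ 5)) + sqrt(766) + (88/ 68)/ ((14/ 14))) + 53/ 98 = 75811/ 4998 + sqrt(766) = 42.84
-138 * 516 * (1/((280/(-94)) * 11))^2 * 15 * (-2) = 58986927/29645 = 1989.78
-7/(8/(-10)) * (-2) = -35/2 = -17.50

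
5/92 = 0.05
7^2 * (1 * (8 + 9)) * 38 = 31654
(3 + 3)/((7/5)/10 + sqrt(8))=-2100/19951 + 30000 * sqrt(2)/19951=2.02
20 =20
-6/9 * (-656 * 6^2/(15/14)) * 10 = 146944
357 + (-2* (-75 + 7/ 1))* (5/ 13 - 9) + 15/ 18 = -63481/ 78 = -813.86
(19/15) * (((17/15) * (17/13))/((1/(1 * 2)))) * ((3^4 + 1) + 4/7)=6347596/20475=310.02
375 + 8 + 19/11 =4232/11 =384.73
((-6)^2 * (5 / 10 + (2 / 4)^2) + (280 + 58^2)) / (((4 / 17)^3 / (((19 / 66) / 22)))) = 342676837 / 92928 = 3687.55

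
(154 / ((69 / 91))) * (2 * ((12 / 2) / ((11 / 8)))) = 40768 / 23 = 1772.52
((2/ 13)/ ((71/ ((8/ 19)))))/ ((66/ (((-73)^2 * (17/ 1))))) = 724744/ 578721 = 1.25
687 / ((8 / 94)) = 32289 / 4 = 8072.25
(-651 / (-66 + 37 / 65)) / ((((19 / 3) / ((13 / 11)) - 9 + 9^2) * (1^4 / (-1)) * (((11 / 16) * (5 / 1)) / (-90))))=3.37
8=8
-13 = -13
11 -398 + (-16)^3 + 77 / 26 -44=-117625 / 26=-4524.04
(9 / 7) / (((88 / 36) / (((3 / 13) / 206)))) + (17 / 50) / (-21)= -482561 / 30930900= -0.02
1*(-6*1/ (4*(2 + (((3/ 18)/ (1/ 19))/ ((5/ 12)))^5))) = -3125/ 52827612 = -0.00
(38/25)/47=38/1175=0.03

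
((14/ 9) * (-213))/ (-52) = 497/ 78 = 6.37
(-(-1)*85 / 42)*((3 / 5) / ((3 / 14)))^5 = 348.31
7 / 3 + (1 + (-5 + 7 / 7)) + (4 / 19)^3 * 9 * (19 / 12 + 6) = -0.03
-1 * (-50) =50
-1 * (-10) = 10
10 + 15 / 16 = 175 / 16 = 10.94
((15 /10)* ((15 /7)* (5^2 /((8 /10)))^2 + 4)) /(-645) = -5461 /1120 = -4.88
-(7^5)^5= -1341068619663964900807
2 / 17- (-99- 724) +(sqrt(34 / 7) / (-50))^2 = 122439039 / 148750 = 823.12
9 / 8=1.12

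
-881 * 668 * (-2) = 1177016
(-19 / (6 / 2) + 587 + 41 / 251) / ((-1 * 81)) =-7.17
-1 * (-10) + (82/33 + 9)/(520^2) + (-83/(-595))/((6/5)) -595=-621065085299/1061860800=-584.88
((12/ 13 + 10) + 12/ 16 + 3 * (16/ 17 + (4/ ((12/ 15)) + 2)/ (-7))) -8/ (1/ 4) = -18125/ 884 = -20.50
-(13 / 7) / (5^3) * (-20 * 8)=416 / 175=2.38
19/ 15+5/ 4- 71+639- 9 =33691/ 60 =561.52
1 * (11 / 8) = 11 / 8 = 1.38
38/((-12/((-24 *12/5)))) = 912/5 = 182.40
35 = 35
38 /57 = 2 /3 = 0.67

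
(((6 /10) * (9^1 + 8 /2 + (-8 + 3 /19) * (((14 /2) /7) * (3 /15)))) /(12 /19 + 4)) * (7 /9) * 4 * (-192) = -243264 /275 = -884.60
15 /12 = 1.25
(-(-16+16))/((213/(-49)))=0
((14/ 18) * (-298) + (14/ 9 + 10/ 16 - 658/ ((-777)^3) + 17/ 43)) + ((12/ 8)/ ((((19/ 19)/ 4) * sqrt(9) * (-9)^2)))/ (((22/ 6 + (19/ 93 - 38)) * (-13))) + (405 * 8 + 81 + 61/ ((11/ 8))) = 16407215658250985389/ 5231622792371976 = 3136.16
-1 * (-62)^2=-3844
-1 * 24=-24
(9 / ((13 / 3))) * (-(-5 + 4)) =27 / 13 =2.08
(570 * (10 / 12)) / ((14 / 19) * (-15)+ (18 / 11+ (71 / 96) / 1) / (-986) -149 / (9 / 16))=-5638184640 / 3275416481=-1.72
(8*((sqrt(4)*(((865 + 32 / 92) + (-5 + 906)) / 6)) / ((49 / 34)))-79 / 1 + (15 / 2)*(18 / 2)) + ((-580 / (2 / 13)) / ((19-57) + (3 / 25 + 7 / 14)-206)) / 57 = 5092334096791 / 1563448782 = 3257.12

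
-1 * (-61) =61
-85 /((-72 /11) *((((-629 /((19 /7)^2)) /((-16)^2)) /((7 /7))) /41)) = -26049760 /16317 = -1596.48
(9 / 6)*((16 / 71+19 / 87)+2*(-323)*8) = -31919995 / 4118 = -7751.33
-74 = -74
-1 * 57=-57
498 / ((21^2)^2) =166 / 64827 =0.00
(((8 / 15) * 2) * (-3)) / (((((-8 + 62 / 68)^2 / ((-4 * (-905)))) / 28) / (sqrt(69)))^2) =-3031432769457684480 / 3373402561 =-898627636.23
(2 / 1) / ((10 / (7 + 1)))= 8 / 5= 1.60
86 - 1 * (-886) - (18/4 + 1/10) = 967.40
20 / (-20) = -1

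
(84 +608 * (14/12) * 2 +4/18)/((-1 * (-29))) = 13526/261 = 51.82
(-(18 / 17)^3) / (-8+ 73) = -5832 / 319345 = -0.02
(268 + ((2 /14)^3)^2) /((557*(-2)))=-31529933 /131060986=-0.24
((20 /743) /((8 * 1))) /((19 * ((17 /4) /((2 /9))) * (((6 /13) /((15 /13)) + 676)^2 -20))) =125 /6175925883756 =0.00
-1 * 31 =-31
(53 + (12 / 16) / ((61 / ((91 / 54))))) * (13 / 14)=3027271 / 61488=49.23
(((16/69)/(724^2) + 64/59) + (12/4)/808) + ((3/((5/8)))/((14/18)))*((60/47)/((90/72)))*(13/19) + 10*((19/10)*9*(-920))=-529856350806139895053/3368132097675240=-157314.60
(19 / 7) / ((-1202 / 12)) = -114 / 4207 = -0.03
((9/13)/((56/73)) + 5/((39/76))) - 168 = -343661/2184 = -157.35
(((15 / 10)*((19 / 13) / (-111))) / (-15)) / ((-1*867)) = -19 / 12510810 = -0.00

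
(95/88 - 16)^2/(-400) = -1723969/3097600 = -0.56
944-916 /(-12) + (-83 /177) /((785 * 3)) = 425310562 /416835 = 1020.33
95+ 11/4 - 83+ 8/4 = 67/4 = 16.75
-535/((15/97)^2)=-22372.51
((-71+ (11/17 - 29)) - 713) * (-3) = 41430/17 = 2437.06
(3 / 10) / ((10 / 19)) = 57 / 100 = 0.57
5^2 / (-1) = -25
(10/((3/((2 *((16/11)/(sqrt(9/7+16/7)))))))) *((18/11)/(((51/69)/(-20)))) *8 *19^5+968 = 968 -3499025018880 *sqrt(7)/2057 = -4500509499.26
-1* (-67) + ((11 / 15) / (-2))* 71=1229 / 30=40.97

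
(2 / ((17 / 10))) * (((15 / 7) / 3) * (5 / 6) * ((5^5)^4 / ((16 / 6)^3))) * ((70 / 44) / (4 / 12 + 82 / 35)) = 56326389312744140625 / 26904064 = 2093601521046.94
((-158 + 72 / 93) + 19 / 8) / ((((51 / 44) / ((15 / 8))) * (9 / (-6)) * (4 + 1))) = 8283 / 248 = 33.40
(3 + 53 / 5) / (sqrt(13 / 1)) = 3.77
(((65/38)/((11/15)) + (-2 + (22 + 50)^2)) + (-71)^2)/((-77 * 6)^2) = 4274189/89219592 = 0.05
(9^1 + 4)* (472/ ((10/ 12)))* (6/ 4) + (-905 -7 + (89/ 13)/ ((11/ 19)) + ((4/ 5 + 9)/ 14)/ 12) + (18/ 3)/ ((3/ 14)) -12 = 174357329/ 17160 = 10160.68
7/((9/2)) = 14/9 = 1.56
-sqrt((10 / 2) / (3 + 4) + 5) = -2 * sqrt(70) / 7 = -2.39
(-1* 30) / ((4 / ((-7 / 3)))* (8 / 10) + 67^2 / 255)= -2142 / 1159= -1.85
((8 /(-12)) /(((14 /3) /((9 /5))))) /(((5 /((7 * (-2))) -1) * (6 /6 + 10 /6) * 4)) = 27 /1520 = 0.02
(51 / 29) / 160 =51 / 4640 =0.01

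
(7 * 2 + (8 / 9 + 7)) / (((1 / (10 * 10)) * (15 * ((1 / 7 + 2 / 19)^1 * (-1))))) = -524020 / 891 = -588.13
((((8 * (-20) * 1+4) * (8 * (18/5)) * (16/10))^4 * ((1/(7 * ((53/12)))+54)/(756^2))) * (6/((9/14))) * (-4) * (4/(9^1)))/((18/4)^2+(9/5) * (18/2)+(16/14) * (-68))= 16996704578779912077312/167442734375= 101507567003.26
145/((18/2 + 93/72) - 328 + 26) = -0.50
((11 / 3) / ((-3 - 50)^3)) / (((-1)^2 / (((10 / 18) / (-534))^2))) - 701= -7231600305285791 / 10316120264316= -701.00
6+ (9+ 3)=18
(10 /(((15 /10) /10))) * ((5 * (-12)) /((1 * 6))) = -2000 /3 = -666.67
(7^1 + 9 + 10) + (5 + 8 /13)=411 /13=31.62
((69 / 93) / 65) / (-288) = -23 / 580320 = -0.00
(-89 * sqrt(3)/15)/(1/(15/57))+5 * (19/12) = 95/12 - 89 * sqrt(3)/57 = 5.21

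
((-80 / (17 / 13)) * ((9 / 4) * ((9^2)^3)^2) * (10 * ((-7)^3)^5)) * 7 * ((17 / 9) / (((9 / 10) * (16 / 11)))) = 18641561781457030565184910875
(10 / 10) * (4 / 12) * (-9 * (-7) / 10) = 2.10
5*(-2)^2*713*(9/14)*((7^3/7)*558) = 250648020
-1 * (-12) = 12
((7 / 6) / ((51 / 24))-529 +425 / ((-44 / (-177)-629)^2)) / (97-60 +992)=-333793965176396 / 649965089780559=-0.51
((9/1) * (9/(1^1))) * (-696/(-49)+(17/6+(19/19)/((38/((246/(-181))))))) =464124303/337022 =1377.13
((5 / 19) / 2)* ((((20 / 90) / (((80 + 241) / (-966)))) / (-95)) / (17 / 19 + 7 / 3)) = 7 / 24396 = 0.00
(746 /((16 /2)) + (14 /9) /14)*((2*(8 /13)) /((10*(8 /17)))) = 57137 /2340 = 24.42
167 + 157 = 324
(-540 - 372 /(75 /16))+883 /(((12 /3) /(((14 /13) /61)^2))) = -619.29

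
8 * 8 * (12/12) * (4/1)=256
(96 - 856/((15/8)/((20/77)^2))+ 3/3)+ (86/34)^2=373185374/5140443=72.60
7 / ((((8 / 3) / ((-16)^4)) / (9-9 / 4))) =1161216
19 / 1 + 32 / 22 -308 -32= -319.55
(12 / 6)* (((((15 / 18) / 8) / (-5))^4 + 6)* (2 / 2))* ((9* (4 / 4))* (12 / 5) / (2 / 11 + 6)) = 350355467 / 8355840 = 41.93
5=5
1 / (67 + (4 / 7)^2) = 49 / 3299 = 0.01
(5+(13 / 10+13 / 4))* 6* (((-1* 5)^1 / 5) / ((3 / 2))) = -191 / 5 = -38.20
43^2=1849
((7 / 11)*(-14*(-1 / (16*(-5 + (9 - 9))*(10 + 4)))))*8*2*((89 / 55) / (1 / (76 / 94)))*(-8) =189392 / 142175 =1.33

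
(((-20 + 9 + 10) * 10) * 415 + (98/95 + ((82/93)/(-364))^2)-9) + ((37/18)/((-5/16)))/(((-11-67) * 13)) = -339495515202839/81649500660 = -4157.96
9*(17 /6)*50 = 1275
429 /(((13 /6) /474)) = 93852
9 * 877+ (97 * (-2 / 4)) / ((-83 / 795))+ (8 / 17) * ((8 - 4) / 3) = 8358.18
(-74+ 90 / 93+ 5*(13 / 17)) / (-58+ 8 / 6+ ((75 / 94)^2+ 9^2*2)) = -0.65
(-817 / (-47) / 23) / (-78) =-817 / 84318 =-0.01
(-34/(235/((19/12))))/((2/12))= -323/235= -1.37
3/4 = 0.75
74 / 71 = 1.04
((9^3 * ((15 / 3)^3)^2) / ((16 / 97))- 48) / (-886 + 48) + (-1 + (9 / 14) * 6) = -7733960839 / 93856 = -82402.41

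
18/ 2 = 9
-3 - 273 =-276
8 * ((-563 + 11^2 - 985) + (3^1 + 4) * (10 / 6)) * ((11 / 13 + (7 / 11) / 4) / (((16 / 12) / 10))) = -1109750 / 13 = -85365.38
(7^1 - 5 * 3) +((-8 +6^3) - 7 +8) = 201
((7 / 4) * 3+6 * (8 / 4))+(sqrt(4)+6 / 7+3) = 23.11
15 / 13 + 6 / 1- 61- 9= -817 / 13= -62.85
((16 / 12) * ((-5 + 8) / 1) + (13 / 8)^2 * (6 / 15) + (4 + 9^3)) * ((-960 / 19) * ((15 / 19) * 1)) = -10628010 / 361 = -29440.47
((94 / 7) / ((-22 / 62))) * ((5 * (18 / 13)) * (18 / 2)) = -2360340 / 1001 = -2357.98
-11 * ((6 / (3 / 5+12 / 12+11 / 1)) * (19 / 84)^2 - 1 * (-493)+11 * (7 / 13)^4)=-11497307615167 / 2116027368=-5433.44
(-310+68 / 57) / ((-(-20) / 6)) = -8801 / 95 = -92.64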